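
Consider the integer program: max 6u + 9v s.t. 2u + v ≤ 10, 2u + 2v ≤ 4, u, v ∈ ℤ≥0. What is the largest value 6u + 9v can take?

18

(u,v)=(0,2): 2·0+1·2=2≤10, 2·0+2·2=4≤4, objective 18.
(u,v)=(1,1): 2·1+1·1=3≤10, 2·1+2·1=4≤4, objective 15.
(u,v)=(0,1): 2·0+1·1=1≤10, 2·0+2·1=2≤4, objective 9.
The best lattice point is (0,2), giving 18.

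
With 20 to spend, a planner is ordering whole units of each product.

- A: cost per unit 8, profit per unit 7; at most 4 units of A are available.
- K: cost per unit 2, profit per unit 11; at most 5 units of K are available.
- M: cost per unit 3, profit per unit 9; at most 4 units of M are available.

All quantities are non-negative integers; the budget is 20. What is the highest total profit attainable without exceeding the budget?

82

This is a bounded integer knapsack.
4×K and 4×M: cost 20 ≤ 20, profit 4·11 + 4·9 = 80.
5×K and 3×M: cost 19 ≤ 20, profit 5·11 + 3·9 = 82.
Best is 82.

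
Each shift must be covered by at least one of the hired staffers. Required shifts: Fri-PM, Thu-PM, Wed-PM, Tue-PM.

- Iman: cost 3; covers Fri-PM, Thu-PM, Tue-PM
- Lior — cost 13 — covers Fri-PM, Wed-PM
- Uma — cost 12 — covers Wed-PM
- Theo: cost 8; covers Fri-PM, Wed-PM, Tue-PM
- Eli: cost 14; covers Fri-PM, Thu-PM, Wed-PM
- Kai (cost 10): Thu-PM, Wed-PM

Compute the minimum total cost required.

11

This is an integer covering problem.
Choose Iman and Theo: together they cover Fri-PM, Thu-PM, Wed-PM, Tue-PM — every shift.
Total cost: 3 + 8 = 11.
No cover costs less than 11.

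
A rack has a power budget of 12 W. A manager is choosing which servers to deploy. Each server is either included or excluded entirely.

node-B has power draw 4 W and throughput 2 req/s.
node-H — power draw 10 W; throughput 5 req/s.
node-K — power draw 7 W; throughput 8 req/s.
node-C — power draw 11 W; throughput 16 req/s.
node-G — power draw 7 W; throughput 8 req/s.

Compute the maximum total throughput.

node-B + node-K: power draw 4 + 7 = 11 ≤ 12, throughput 2 + 8 = 10.
node-C: power draw 11 ≤ 12, throughput 16.
Best is node-C with total throughput 16.

16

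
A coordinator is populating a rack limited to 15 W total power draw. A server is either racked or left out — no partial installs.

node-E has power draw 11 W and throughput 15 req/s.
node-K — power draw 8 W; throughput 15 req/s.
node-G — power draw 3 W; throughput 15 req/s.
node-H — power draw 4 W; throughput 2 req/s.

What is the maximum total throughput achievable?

32

node-E + node-G: power draw 11 + 3 = 14 ≤ 15, throughput 15 + 15 = 30.
node-K + node-G + node-H: power draw 8 + 3 + 4 = 15 ≤ 15, throughput 15 + 15 + 2 = 32.
node-K + node-G: power draw 8 + 3 = 11 ≤ 15, throughput 15 + 15 = 30.
Best is node-K, node-G, and node-H with total throughput 32.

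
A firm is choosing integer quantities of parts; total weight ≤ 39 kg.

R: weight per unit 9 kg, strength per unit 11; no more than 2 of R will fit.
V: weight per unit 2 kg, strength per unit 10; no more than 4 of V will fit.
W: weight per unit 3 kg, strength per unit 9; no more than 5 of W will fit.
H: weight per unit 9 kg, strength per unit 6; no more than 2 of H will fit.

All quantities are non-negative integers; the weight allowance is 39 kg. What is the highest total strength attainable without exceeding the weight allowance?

V has the best ratio (10/2); taking only V gives at most 4×10 = 40 (stopped by the supply cap of 4).
Mixing does better — 2×R, 4×V, and 4×W: weight 38 ≤ 39, strength 2·11 + 4·10 + 4·9 = 98.

98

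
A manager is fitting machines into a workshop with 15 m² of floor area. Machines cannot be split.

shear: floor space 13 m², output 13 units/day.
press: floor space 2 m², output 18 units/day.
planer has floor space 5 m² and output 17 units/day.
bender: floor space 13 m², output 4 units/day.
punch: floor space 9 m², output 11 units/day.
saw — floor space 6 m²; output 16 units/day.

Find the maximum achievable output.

51

press + planer + saw: floor space 2 + 5 + 6 = 13 ≤ 15, output 18 + 17 + 16 = 51.
press + planer: floor space 2 + 5 = 7 ≤ 15, output 18 + 17 = 35.
Best is press, planer, and saw with total output 51.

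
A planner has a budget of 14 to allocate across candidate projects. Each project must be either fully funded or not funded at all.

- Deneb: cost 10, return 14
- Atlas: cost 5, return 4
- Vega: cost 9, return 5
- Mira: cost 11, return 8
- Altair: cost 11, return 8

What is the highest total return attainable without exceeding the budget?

Allowing fractional choices, the relaxed optimum would be about 17.2, but projects are indivisible.
Atlas + Vega: cost 5 + 9 = 14 ≤ 14, return 4 + 5 = 9.
Deneb: cost 10 ≤ 14, return 14.
Mira: cost 11 ≤ 14, return 8.
Best is Deneb with total return 14.

14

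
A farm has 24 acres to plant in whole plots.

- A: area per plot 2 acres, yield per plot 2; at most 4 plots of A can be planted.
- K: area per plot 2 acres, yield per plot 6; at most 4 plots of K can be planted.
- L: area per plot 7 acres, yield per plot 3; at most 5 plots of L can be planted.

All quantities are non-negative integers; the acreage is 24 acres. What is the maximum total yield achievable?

35

K has the best ratio (6/2); taking only K gives at most 4×6 = 24 (stopped by the supply cap of 4).
Mixing does better — 4×A, 4×K, and 1×L: area 23 ≤ 24, yield 4·2 + 4·6 + 1·3 = 35.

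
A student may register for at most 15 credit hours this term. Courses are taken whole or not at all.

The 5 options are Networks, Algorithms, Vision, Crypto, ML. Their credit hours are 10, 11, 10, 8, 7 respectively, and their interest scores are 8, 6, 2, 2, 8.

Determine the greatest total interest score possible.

Allowing fractional choices, the relaxed optimum would be about 14.4, but courses are indivisible.
ML: credit hours 7 ≤ 15, interest score 8.
Crypto + ML: credit hours 8 + 7 = 15 ≤ 15, interest score 2 + 8 = 10.
Best is Crypto and ML with total interest score 10.

10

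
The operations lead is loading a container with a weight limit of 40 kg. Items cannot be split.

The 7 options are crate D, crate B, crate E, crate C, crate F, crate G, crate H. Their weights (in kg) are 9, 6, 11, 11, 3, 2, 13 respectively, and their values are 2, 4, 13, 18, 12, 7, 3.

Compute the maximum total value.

54

Allowing fractional choices, the relaxed optimum would be about 55.6, but items are indivisible.
crate B + crate E + crate C + crate F + crate G: weight 6 + 11 + 11 + 3 + 2 = 33 ≤ 40, value 4 + 13 + 18 + 12 + 7 = 54.
crate E + crate C + crate F + crate G + crate H: weight 11 + 11 + 3 + 2 + 13 = 40 ≤ 40, value 13 + 18 + 12 + 7 + 3 = 53.
Best is crate B, crate E, crate C, crate F, and crate G with total value 54.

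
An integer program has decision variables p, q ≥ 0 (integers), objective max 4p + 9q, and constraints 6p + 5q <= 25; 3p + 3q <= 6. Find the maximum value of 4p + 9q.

(p,q)=(0,2): 6·0+5·2=10≤25, 3·0+3·2=6≤6, objective 18.
(p,q)=(1,1): 6·1+5·1=11≤25, 3·1+3·1=6≤6, objective 13.
(p,q)=(0,1): 6·0+5·1=5≤25, 3·0+3·1=3≤6, objective 9.
The best lattice point is (0,2), giving 18.

18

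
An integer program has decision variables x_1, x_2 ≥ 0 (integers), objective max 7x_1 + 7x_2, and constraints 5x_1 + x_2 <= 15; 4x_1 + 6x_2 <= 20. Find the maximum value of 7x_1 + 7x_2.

The continuous relaxation peaks at (2.69, 1.54) with value 29.62; rounding to a feasible lattice point costs some objective.
(x_1,x_2)=(2,2): 5·2+1·2=12≤15, 4·2+6·2=20≤20, objective 28.
(x_1,x_2)=(1,2): 5·1+1·2=7≤15, 4·1+6·2=16≤20, objective 21.
(x_1,x_2)=(2,1): 5·2+1·1=11≤15, 4·2+6·1=14≤20, objective 21.
Maximum is 28 at (x_1,x_2)=(2,2).

28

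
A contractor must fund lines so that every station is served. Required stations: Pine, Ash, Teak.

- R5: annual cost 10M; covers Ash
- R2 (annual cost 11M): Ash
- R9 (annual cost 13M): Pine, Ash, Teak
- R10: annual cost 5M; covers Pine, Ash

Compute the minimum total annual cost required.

The greedy cost-per-new-station heuristic would pick R10 and R9 for 18, but a cheaper cover exists.
R9 alone covers Pine, Ash, Teak — every station.
Total annual cost: 13.
No cover costs less than 13.

13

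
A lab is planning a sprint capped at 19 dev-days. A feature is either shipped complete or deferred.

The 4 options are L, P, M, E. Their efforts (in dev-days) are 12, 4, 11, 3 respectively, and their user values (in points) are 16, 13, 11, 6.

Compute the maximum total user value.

35

Take L, P, and E: effort 12 + 4 + 3 = 19 ≤ 19, user value 16 + 13 + 6 = 35.
No other feasible combination does better.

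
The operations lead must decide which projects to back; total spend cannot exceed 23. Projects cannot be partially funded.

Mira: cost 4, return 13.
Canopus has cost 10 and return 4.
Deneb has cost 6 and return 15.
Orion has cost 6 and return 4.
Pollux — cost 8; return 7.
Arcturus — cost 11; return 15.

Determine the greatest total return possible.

Allowing fractional choices, the relaxed optimum would be about 44.8, but projects are indivisible.
Mira + Deneb + Pollux: cost 4 + 6 + 8 = 18 ≤ 23, return 13 + 15 + 7 = 35.
Mira + Deneb + Arcturus: cost 4 + 6 + 11 = 21 ≤ 23, return 13 + 15 + 15 = 43.
Best is Mira, Deneb, and Arcturus with total return 43.

43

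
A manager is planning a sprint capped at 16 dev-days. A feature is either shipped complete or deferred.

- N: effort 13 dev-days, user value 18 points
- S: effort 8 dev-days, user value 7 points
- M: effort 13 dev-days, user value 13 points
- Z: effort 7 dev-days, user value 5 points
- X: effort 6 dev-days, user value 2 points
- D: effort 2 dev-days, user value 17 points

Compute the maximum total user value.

35

M + D: effort 13 + 2 = 15 ≤ 16, user value 13 + 17 = 30.
N + D: effort 13 + 2 = 15 ≤ 16, user value 18 + 17 = 35.
Best is N and D with total user value 35.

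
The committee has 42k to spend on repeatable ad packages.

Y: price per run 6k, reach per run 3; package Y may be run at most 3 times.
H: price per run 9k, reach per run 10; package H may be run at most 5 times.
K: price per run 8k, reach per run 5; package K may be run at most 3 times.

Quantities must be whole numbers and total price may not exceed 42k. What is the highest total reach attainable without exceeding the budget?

43

This is a bounded integer knapsack.
H has the best ratio (10/9); taking only H gives at most 4×10 = 40 (stopped by the price limit).
Mixing does better — 1×Y and 4×H: price 42 ≤ 42, reach 1·3 + 4·10 = 43.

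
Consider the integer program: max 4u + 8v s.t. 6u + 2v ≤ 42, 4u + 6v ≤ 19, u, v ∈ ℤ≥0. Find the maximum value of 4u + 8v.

24

Relaxing integrality, the LP optimum is 25.33 at (u,v) = (0, 3.17), which is not an integer point.
(u,v)=(0,3): 6·0+2·3=6≤42, 4·0+6·3=18≤19, objective 24.
(u,v)=(1,2): 6·1+2·2=10≤42, 4·1+6·2=16≤19, objective 20.
Maximum is 24 at (u,v)=(0,3).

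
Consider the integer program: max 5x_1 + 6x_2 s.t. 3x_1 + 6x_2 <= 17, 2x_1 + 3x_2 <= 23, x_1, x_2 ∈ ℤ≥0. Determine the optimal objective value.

(x_1,x_2)=(5,0): 3·5+6·0=15≤17, 2·5+3·0=10≤23, objective 25.
(x_1,x_2)=(4,0): 3·4+6·0=12≤17, 2·4+3·0=8≤23, objective 20.
Maximum is 25 at (x_1,x_2)=(5,0).

25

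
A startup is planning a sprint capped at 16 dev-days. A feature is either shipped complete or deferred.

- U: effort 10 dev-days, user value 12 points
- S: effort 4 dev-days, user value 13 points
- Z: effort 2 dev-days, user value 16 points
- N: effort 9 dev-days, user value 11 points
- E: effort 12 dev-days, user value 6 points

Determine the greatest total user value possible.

This is a 0-1 knapsack instance.
S + Z: effort 4 + 2 = 6 ≤ 16, user value 13 + 16 = 29.
S + Z + N: effort 4 + 2 + 9 = 15 ≤ 16, user value 13 + 16 + 11 = 40.
U + S + Z: effort 10 + 4 + 2 = 16 ≤ 16, user value 12 + 13 + 16 = 41.
Best is U, S, and Z with total user value 41.

41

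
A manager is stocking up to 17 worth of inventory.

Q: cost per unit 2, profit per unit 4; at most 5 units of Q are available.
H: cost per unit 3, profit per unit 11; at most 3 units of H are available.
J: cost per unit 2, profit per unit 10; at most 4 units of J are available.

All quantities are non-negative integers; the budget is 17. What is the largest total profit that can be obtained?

73

1×Q, 3×H, and 3×J: cost 17 ≤ 17, profit 1·4 + 3·11 + 3·10 = 67.
3×H and 4×J: cost 17 ≤ 17, profit 3·11 + 4·10 = 73.
Best is 73.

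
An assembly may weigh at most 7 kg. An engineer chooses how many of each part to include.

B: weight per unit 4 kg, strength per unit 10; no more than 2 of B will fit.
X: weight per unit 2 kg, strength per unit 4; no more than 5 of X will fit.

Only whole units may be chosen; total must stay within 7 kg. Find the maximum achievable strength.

14

B has the best ratio (10/4); taking only B gives at most 1×10 = 10 (stopped by the weight limit).
Mixing does better — 1×B and 1×X: weight 6 ≤ 7, strength 1·10 + 1·4 = 14.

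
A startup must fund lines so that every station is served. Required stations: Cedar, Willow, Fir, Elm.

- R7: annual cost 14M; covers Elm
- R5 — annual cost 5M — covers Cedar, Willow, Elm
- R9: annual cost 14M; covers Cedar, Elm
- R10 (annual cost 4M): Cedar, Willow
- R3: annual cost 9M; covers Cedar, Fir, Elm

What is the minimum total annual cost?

The greedy cost-per-new-station heuristic would pick R5 and R3 for 14, but a cheaper cover exists.
Choose R10 and R3: together they cover Cedar, Willow, Fir, Elm — every station.
Total annual cost: 4 + 9 = 13.
No cover costs less than 13.

13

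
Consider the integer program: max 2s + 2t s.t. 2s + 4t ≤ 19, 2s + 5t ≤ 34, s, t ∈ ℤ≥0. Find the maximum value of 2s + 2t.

18

(s,t)=(9,0): 2·9+4·0=18≤19, 2·9+5·0=18≤34, objective 18.
(s,t)=(8,0): 2·8+4·0=16≤19, 2·8+5·0=16≤34, objective 16.
No feasible integer point exceeds 18.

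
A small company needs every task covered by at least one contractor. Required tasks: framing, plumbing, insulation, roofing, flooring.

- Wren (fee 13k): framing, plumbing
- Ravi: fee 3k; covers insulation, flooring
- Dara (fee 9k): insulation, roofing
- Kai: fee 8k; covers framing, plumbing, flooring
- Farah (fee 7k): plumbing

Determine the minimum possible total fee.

The greedy cost-per-new-task heuristic would pick Ravi, Kai, and Dara for 20, but a cheaper cover exists.
Choose Dara and Kai: together they cover framing, plumbing, insulation, roofing, flooring — every task.
Total fee: 9 + 8 = 17.
No cover costs less than 17.

17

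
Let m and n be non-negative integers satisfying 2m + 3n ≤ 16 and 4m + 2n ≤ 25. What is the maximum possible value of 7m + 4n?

Relaxing integrality, the LP optimum is 44.62 at (m,n) = (5.38, 1.75), which is not an integer point.
(m,n)=(5,2): 2·5+3·2=16≤16, 4·5+2·2=24≤25, objective 43.
(m,n)=(6,0): 2·6+3·0=12≤16, 4·6+2·0=24≤25, objective 42.
(m,n)=(5,1): 2·5+3·1=13≤16, 4·5+2·1=22≤25, objective 39.
(m,n)=(4,2): 2·4+3·2=14≤16, 4·4+2·2=20≤25, objective 36.
Maximum is 43 at (m,n)=(5,2).

43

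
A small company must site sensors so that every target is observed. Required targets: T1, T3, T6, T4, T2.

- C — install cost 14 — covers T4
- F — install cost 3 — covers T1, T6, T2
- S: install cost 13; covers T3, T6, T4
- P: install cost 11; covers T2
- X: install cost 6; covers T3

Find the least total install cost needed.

16

The greedy cost-per-new-target heuristic would pick F, X, and S for 22, but a cheaper cover exists.
Choose F and S: together they cover T1, T3, T6, T4, T2 — every target.
Total install cost: 3 + 13 = 16.
No cover costs less than 16.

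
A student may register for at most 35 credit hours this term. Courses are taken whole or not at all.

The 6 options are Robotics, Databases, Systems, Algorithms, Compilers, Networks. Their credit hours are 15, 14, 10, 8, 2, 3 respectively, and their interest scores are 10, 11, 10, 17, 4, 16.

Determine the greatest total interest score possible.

This is an integer program with binary decision variables.
Allowing fractional choices, the relaxed optimum would be about 56.4, but courses are indivisible.
Systems + Algorithms + Compilers + Networks: credit hours 10 + 8 + 2 + 3 = 23 ≤ 35, interest score 10 + 17 + 4 + 16 = 47.
Databases + Systems + Algorithms + Networks: credit hours 14 + 10 + 8 + 3 = 35 ≤ 35, interest score 11 + 10 + 17 + 16 = 54.
Databases + Algorithms + Compilers + Networks: credit hours 14 + 8 + 2 + 3 = 27 ≤ 35, interest score 11 + 17 + 4 + 16 = 48.
Best is Databases, Systems, Algorithms, and Networks with total interest score 54.

54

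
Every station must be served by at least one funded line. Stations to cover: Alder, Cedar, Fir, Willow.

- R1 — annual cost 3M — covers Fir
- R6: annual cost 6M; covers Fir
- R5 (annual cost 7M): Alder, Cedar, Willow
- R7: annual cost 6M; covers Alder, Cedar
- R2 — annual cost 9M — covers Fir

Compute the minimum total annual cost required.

10

Choose R1 and R5: together they cover Alder, Cedar, Fir, Willow — every station.
Total annual cost: 3 + 7 = 10.
No cover costs less than 10.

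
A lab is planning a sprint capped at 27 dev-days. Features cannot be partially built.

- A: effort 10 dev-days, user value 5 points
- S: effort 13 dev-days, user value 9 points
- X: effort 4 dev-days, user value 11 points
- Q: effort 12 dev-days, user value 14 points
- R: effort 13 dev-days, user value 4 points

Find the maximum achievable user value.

A + X + Q: effort 10 + 4 + 12 = 26 ≤ 27, user value 5 + 11 + 14 = 30.
X + Q: effort 4 + 12 = 16 ≤ 27, user value 11 + 14 = 25.
A + S + X: effort 10 + 13 + 4 = 27 ≤ 27, user value 5 + 9 + 11 = 25.
Best is A, X, and Q with total user value 30.

30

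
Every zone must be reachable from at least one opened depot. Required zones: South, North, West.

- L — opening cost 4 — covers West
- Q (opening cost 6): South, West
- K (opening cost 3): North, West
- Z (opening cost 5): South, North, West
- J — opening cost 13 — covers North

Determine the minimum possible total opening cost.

This is an integer covering problem.
The greedy cost-per-new-zone heuristic would pick K and Z for 8, but a cheaper cover exists.
Z alone covers South, North, West — every zone.
Total opening cost: 5.
No cover costs less than 5.

5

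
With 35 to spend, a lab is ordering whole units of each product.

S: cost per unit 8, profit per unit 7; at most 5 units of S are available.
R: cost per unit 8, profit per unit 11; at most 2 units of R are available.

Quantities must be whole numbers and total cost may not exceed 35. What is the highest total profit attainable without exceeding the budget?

Take 2×S and 2×R: cost 32 ≤ 35, profit 2·7 + 2·11 = 36.
R has the best ratio (11/8) and is taken to its limit of 2; remaining capacity is filled optimally with the others.

36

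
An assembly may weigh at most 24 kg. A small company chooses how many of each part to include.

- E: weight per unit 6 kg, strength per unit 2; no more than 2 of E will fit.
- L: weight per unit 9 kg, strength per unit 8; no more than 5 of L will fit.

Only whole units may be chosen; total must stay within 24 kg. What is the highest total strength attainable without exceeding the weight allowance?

18

Take 1×E and 2×L: weight 24 ≤ 24, strength 1·2 + 2·8 = 18.
No other integer combination yields more.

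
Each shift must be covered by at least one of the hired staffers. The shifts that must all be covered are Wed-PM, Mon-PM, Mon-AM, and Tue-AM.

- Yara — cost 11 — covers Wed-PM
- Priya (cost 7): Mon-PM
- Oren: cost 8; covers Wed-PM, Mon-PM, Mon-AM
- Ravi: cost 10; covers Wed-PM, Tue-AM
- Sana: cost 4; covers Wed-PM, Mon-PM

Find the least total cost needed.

18

The greedy cost-per-new-shift heuristic would pick Sana, Oren, and Ravi for 22, but a cheaper cover exists.
Choose Oren and Ravi: together they cover Wed-PM, Mon-PM, Mon-AM, Tue-AM — every shift.
Total cost: 8 + 10 = 18.
No cover costs less than 18.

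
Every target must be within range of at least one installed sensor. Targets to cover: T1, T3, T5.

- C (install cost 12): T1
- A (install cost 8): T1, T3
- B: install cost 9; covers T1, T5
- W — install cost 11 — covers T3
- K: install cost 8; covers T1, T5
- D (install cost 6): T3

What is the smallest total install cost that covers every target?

Choose K and D: together they cover T1, T3, T5 — every target.
Total install cost: 8 + 6 = 14.

14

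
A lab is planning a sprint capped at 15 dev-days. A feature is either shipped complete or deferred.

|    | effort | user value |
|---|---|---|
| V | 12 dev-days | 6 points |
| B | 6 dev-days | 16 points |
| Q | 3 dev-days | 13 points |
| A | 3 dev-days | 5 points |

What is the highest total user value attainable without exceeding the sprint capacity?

34

B + Q + A: effort 6 + 3 + 3 = 12 ≤ 15, user value 16 + 13 + 5 = 34.
B + Q: effort 6 + 3 = 9 ≤ 15, user value 16 + 13 = 29.
B + A: effort 6 + 3 = 9 ≤ 15, user value 16 + 5 = 21.
Best is B, Q, and A with total user value 34.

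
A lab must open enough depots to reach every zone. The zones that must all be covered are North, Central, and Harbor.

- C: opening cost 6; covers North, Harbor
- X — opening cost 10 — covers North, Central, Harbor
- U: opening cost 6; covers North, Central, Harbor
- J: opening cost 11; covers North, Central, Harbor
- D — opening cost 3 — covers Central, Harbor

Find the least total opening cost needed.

U alone covers North, Central, Harbor — every zone.
Total opening cost: 6.

6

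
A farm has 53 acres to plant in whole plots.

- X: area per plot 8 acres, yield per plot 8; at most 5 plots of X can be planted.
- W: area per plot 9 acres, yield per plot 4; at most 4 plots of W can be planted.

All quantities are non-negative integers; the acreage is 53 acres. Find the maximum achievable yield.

44

This is a bounded integer knapsack.
X has the best ratio (8/8); taking only X gives at most 5×8 = 40 (stopped by the supply cap of 5).
Mixing does better — 5×X and 1×W: area 49 ≤ 53, yield 5·8 + 1·4 = 44.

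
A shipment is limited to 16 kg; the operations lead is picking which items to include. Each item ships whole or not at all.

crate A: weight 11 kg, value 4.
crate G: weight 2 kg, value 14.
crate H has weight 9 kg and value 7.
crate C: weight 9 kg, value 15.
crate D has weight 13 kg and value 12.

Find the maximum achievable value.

29

This is an integer program with binary decision variables.
crate G + crate H: weight 2 + 9 = 11 ≤ 16, value 14 + 7 = 21.
crate G + crate C: weight 2 + 9 = 11 ≤ 16, value 14 + 15 = 29.
crate G + crate D: weight 2 + 13 = 15 ≤ 16, value 14 + 12 = 26.
Best is crate G and crate C with total value 29.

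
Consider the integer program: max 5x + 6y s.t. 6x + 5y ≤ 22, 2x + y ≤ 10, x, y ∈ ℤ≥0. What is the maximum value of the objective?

The continuous relaxation peaks at (0, 4.4) with value 26.40; rounding to a feasible lattice point costs some objective.
(x,y)=(0,4): 6·0+5·4=20≤22, 2·0+1·4=4≤10, objective 24.
(x,y)=(1,3): 6·1+5·3=21≤22, 2·1+1·3=5≤10, objective 23.
(x,y)=(0,3): 6·0+5·3=15≤22, 2·0+1·3=3≤10, objective 18.
The best lattice point is (0,4), giving 24.

24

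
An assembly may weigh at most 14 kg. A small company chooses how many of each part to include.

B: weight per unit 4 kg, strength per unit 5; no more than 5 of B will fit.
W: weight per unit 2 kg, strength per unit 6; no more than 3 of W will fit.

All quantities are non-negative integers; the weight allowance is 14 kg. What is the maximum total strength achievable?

28

1×B and 3×W: weight 10 ≤ 14, strength 1·5 + 3·6 = 23.
2×B and 3×W: weight 14 ≤ 14, strength 2·5 + 3·6 = 28.
Best is 28.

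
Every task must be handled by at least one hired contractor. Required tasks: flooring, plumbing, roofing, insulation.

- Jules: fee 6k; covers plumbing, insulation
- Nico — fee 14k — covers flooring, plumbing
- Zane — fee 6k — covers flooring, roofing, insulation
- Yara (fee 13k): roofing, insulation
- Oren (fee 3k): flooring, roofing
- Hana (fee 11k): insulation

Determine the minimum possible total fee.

9

Choose Jules and Oren: together they cover flooring, plumbing, roofing, insulation — every task.
Total fee: 6 + 3 = 9.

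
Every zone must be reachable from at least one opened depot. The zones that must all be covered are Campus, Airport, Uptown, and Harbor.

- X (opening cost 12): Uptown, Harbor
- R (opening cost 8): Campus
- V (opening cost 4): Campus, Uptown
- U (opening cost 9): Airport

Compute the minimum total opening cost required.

25

This is a weighted set-cover instance.
Choose X, V, and U: together they cover Campus, Airport, Uptown, Harbor — every zone.
Total opening cost: 12 + 4 + 9 = 25.
No cover costs less than 25.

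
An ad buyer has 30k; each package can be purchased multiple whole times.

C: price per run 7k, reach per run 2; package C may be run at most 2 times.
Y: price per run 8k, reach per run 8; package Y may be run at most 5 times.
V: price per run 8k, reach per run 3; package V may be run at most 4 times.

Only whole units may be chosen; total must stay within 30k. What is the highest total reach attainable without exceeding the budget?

24

Y has the best ratio (8/8); taking only Y gives at most 3×8 = 24 (stopped by the price limit).
Optimal: 3×Y: price 24 ≤ 30, reach 3·8 = 24.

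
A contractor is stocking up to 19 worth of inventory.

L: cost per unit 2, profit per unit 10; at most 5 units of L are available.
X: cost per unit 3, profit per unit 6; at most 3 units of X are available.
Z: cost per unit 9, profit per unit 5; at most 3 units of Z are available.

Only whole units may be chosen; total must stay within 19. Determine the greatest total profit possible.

L has the best ratio (10/2); taking only L gives at most 5×10 = 50 (stopped by the supply cap of 5).
Mixing does better — 5×L and 3×X: cost 19 ≤ 19, profit 5·10 + 3·6 = 68.

68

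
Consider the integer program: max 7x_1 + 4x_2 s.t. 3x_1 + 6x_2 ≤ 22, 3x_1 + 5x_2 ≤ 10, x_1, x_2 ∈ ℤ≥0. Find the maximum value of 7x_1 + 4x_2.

21

The continuous relaxation peaks at (3.33, 0) with value 23.33; rounding to a feasible lattice point costs some objective.
(x_1,x_2)=(3,0): 3·3+6·0=9≤22, 3·3+5·0=9≤10, objective 21.
(x_1,x_2)=(2,0): 3·2+6·0=6≤22, 3·2+5·0=6≤10, objective 14.
No feasible integer point exceeds 21.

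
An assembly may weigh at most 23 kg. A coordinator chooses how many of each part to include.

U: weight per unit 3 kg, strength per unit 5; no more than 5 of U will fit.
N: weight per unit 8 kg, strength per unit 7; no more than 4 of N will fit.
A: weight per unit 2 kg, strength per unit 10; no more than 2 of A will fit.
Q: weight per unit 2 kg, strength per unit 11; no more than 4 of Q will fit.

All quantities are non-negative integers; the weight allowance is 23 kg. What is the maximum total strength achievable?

79

Q has the best ratio (11/2); taking only Q gives at most 4×11 = 44 (stopped by the supply cap of 4).
Mixing does better — 3×U, 2×A, and 4×Q: weight 21 ≤ 23, strength 3·5 + 2·10 + 4·11 = 79.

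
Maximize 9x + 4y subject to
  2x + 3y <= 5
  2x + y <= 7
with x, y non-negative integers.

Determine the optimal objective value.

18

Relaxing integrality, the LP optimum is 22.50 at (x,y) = (2.5, 0), which is not an integer point.
(x,y)=(2,0): 2·2+3·0=4≤5, 2·2+1·0=4≤7, objective 18.
(x,y)=(1,1): 2·1+3·1=5≤5, 2·1+1·1=3≤7, objective 13.
The best lattice point is (2,0), giving 18.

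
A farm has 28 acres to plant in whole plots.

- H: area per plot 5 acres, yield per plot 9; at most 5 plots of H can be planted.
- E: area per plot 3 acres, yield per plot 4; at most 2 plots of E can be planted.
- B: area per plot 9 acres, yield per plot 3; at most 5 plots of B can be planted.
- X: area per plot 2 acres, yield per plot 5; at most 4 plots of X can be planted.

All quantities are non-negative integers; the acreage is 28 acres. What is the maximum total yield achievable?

56

This is a bounded integer knapsack.
3×H, 1×E, and 4×X: area 26 ≤ 28, yield 3·9 + 1·4 + 4·5 = 51.
4×H and 4×X: area 28 ≤ 28, yield 4·9 + 4·5 = 56.
Best is 56.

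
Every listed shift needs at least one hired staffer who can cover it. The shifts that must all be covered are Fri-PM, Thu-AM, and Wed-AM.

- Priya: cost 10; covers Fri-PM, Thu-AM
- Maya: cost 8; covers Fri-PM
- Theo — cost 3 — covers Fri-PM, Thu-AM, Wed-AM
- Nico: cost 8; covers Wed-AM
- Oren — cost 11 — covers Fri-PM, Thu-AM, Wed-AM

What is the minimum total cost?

Theo alone covers Fri-PM, Thu-AM, Wed-AM — every shift.
Total cost: 3.
No cover costs less than 3.

3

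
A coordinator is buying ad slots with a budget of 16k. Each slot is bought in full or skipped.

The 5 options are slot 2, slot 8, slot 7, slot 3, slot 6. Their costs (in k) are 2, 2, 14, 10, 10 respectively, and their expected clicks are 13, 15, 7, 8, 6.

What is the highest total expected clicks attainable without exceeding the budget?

Treat it as a binary knapsack problem.
Allowing fractional choices, the relaxed optimum would be about 37.2, but ad slots are indivisible.
slot 2 + slot 8: cost 2 + 2 = 4 ≤ 16, expected clicks 13 + 15 = 28.
slot 2 + slot 8 + slot 3: cost 2 + 2 + 10 = 14 ≤ 16, expected clicks 13 + 15 + 8 = 36.
slot 2 + slot 8 + slot 6: cost 2 + 2 + 10 = 14 ≤ 16, expected clicks 13 + 15 + 6 = 34.
Best is slot 2, slot 8, and slot 3 with total expected clicks 36.

36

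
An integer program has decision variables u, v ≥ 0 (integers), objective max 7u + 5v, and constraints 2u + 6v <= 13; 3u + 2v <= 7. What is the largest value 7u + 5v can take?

14

(u,v)=(2,0): 2·2+6·0=4≤13, 3·2+2·0=6≤7, objective 14.
(u,v)=(1,1): 2·1+6·1=8≤13, 3·1+2·1=5≤7, objective 12.
No feasible integer point exceeds 14.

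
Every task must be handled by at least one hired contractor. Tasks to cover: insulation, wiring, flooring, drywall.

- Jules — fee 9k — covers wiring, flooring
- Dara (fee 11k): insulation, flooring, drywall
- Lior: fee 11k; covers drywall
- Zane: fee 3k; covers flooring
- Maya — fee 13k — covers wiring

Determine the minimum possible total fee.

The greedy cost-per-new-task heuristic would pick Zane, Dara, and Jules for 23, but a cheaper cover exists.
Choose Jules and Dara: together they cover insulation, wiring, flooring, drywall — every task.
Total fee: 9 + 11 = 20.
No cover costs less than 20.

20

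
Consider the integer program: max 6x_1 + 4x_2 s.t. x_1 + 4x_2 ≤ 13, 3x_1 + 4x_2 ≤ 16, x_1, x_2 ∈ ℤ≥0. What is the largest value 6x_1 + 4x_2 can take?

The continuous relaxation peaks at (5.33, 0) with value 32.00; rounding to a feasible lattice point costs some objective.
(x_1,x_2)=(5,0): 1·5+4·0=5≤13, 3·5+4·0=15≤16, objective 30.
(x_1,x_2)=(4,1): 1·4+4·1=8≤13, 3·4+4·1=16≤16, objective 28.
(x_1,x_2)=(4,0): 1·4+4·0=4≤13, 3·4+4·0=12≤16, objective 24.
The best lattice point is (5,0), giving 30.

30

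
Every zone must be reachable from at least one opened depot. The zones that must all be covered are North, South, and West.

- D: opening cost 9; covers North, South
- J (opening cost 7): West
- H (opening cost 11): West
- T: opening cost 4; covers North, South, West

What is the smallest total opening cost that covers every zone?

T alone covers North, South, West — every zone.
Total opening cost: 4.
No cover costs less than 4.

4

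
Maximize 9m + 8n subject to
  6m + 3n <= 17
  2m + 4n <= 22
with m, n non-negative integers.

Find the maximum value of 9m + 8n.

Relaxing integrality, the LP optimum is 44.56 at (m,n) = (0.111, 5.44), which is not an integer point.
(m,n)=(0,5): 6·0+3·5=15≤17, 2·0+4·5=20≤22, objective 40.
(m,n)=(0,4): 6·0+3·4=12≤17, 2·0+4·4=16≤22, objective 32.
No feasible integer point exceeds 40.

40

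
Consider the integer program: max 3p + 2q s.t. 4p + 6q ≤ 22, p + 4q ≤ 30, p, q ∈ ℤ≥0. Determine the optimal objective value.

15

Relaxing integrality, the LP optimum is 16.50 at (p,q) = (5.5, 0), which is not an integer point.
(p,q)=(5,0): 4·5+6·0=20≤22, 1·5+4·0=5≤30, objective 15.
(p,q)=(4,1): 4·4+6·1=22≤22, 1·4+4·1=8≤30, objective 14.
(p,q)=(4,0): 4·4+6·0=16≤22, 1·4+4·0=4≤30, objective 12.
Maximum is 15 at (p,q)=(5,0).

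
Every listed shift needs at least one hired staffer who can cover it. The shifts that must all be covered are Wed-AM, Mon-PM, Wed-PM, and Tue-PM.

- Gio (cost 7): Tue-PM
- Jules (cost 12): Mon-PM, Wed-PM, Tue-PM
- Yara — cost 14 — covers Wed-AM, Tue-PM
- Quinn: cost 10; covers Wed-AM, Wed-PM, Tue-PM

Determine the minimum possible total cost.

22

Choose Jules and Quinn: together they cover Wed-AM, Mon-PM, Wed-PM, Tue-PM — every shift.
Total cost: 12 + 10 = 22.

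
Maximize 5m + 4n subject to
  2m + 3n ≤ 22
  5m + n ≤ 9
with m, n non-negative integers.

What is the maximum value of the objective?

The continuous relaxation peaks at (0.385, 7.08) with value 30.23; rounding to a feasible lattice point costs some objective.
(m,n)=(0,7): 2·0+3·7=21≤22, 5·0+1·7=7≤9, objective 28.
(m,n)=(0,6): 2·0+3·6=18≤22, 5·0+1·6=6≤9, objective 24.
The best lattice point is (0,7), giving 28.

28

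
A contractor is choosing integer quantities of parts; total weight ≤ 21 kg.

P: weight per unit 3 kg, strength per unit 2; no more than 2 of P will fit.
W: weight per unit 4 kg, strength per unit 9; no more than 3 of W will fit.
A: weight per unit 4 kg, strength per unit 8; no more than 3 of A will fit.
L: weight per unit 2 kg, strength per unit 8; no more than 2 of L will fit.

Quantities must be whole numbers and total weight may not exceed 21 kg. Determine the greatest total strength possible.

51

3×W, 1×A, and 2×L: weight 20 ≤ 21, strength 3·9 + 1·8 + 2·8 = 51.
2×W, 2×A, and 2×L: weight 20 ≤ 21, strength 2·9 + 2·8 + 2·8 = 50.
Best is 51.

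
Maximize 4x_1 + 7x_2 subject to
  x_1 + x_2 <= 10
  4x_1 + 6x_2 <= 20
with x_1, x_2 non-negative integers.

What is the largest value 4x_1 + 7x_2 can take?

(x_1,x_2)=(2,2): 1·2+1·2=4≤10, 4·2+6·2=20≤20, objective 22.
(x_1,x_2)=(0,3): 1·0+1·3=3≤10, 4·0+6·3=18≤20, objective 21.
Maximum is 22 at (x_1,x_2)=(2,2).

22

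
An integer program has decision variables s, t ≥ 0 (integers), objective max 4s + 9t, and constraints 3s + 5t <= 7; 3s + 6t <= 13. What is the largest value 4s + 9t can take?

(s,t)=(0,1): 3·0+5·1=5≤7, 3·0+6·1=6≤13, objective 9.
(s,t)=(1,0): 3·1+5·0=3≤7, 3·1+6·0=3≤13, objective 4.
No feasible integer point exceeds 9.

9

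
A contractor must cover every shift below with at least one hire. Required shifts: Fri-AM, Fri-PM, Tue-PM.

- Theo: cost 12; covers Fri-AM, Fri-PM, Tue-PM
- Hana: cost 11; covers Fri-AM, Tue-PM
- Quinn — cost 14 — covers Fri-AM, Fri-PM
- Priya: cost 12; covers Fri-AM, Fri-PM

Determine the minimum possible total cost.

Theo alone covers Fri-AM, Fri-PM, Tue-PM — every shift.
Total cost: 12.
No cover costs less than 12.

12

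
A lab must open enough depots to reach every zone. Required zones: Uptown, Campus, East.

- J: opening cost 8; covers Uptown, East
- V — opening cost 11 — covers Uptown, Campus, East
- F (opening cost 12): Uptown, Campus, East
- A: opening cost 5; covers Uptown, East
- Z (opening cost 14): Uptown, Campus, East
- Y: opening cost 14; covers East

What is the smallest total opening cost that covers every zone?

This is an integer covering problem.
The greedy cost-per-new-zone heuristic would pick A and V for 16, but a cheaper cover exists.
V alone covers Uptown, Campus, East — every zone.
Total opening cost: 11.
No cover costs less than 11.

11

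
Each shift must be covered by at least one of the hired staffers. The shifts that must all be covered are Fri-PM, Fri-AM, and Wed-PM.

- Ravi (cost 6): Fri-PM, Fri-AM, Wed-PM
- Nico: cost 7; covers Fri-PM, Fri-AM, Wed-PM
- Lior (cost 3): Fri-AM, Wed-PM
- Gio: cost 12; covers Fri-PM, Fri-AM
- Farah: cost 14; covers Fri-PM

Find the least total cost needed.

6

This is an integer covering problem.
Ravi alone covers Fri-PM, Fri-AM, Wed-PM — every shift.
Total cost: 6.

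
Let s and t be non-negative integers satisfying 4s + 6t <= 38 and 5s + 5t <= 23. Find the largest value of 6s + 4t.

The continuous relaxation peaks at (4.6, 0) with value 27.60; rounding to a feasible lattice point costs some objective.
(s,t)=(4,0): 4·4+6·0=16≤38, 5·4+5·0=20≤23, objective 24.
(s,t)=(3,1): 4·3+6·1=18≤38, 5·3+5·1=20≤23, objective 22.
(s,t)=(3,0): 4·3+6·0=12≤38, 5·3+5·0=15≤23, objective 18.
No feasible integer point exceeds 24.

24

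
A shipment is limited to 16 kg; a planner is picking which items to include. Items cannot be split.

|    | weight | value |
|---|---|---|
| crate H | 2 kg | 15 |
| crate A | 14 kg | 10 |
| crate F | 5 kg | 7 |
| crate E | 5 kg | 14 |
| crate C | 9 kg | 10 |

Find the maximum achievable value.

Allowing fractional choices, the relaxed optimum would be about 40.4, but items are indivisible.
crate H + crate E + crate C: weight 2 + 5 + 9 = 16 ≤ 16, value 15 + 14 + 10 = 39.
crate H + crate F + crate E: weight 2 + 5 + 5 = 12 ≤ 16, value 15 + 7 + 14 = 36.
Best is crate H, crate E, and crate C with total value 39.

39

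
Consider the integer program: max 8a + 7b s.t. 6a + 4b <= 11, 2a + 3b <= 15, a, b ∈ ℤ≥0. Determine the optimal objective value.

15

The continuous relaxation peaks at (0, 2.75) with value 19.25; rounding to a feasible lattice point costs some objective.
(a,b)=(1,1): 6·1+4·1=10≤11, 2·1+3·1=5≤15, objective 15.
(a,b)=(0,2): 6·0+4·2=8≤11, 2·0+3·2=6≤15, objective 14.
(a,b)=(1,0): 6·1+4·0=6≤11, 2·1+3·0=2≤15, objective 8.
(a,b)=(0,1): 6·0+4·1=4≤11, 2·0+3·1=3≤15, objective 7.
No feasible integer point exceeds 15.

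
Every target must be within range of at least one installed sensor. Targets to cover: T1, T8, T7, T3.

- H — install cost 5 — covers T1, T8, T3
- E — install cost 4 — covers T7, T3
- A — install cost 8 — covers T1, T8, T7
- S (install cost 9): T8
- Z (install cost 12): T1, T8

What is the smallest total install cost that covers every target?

This is an integer covering problem.
Choose H and E: together they cover T1, T8, T7, T3 — every target.
Total install cost: 5 + 4 = 9.

9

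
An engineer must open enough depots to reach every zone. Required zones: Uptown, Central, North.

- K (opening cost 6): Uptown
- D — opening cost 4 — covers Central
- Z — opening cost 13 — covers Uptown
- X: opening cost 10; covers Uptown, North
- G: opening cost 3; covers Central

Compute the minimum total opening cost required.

13

Choose X and G: together they cover Uptown, Central, North — every zone.
Total opening cost: 10 + 3 = 13.
No cover costs less than 13.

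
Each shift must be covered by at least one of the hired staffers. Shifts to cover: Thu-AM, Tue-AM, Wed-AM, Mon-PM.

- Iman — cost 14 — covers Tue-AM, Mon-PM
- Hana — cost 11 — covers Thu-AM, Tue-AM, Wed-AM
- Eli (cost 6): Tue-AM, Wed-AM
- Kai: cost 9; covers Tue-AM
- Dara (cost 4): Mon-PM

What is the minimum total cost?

The greedy cost-per-new-shift heuristic would pick Eli, Dara, and Hana for 21, but a cheaper cover exists.
Choose Hana and Dara: together they cover Thu-AM, Tue-AM, Wed-AM, Mon-PM — every shift.
Total cost: 11 + 4 = 15.
No cover costs less than 15.

15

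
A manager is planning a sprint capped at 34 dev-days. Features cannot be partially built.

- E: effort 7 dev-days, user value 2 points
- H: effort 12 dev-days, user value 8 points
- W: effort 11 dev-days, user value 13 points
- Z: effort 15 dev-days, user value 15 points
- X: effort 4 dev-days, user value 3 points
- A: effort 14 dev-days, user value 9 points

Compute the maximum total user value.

Take W, Z, and X: effort 11 + 15 + 4 = 30 ≤ 34, user value 13 + 15 + 3 = 31.
No other feasible combination does better.

31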